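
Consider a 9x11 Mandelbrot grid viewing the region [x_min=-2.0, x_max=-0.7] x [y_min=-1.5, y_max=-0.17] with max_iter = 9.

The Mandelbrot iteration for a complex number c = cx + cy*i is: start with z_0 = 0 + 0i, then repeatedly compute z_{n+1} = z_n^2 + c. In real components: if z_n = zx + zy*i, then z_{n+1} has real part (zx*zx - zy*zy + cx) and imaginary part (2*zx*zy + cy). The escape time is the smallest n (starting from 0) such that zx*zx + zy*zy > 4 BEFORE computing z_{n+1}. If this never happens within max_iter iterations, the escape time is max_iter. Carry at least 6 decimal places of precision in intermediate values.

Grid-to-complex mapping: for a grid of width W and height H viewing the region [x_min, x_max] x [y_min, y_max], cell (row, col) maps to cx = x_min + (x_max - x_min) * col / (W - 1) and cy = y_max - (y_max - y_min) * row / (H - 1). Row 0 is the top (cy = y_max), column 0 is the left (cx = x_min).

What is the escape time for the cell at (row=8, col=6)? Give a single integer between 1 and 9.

Answer: 3

Derivation:
z_0 = 0 + 0i, c = -1.0250 + -1.2340i
Iter 1: z = -1.0250 + -1.2340i, |z|^2 = 2.5734
Iter 2: z = -1.4971 + 1.2957i, |z|^2 = 3.9202
Iter 3: z = -0.4624 + -5.1137i, |z|^2 = 26.3634
Escaped at iteration 3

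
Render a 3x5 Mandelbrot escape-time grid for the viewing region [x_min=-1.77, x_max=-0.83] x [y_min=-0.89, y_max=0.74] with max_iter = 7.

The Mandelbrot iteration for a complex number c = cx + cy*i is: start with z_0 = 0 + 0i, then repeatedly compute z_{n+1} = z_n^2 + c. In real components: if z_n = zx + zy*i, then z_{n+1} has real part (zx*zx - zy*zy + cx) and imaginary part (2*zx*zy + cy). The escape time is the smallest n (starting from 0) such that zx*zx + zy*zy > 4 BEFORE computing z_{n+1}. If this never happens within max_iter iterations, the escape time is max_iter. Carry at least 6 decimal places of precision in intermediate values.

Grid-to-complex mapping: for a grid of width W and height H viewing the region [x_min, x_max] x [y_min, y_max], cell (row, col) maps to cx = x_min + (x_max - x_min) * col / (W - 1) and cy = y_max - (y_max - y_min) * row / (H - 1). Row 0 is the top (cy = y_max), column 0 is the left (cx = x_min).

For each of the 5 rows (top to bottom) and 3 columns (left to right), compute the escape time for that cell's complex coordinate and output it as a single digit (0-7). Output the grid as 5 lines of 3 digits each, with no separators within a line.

Answer: 234
377
577
346
233

Derivation:
(row=0, col=0): c = -1.7700 + 0.7400i → escape time 2
(row=0, col=1): c = -1.3000 + 0.7400i → escape time 3
(row=0, col=2): c = -0.8300 + 0.7400i → escape time 4
(row=1, col=0): c = -1.7700 + 0.3325i → escape time 3
(row=1, col=1): c = -1.3000 + 0.3325i → escape time 7
(row=1, col=2): c = -0.8300 + 0.3325i → escape time 7
(row=2, col=0): c = -1.7700 + -0.0750i → escape time 5
(row=2, col=1): c = -1.3000 + -0.0750i → escape time 7
(row=2, col=2): c = -0.8300 + -0.0750i → escape time 7
(row=3, col=0): c = -1.7700 + -0.4825i → escape time 3
(row=3, col=1): c = -1.3000 + -0.4825i → escape time 4
(row=3, col=2): c = -0.8300 + -0.4825i → escape time 6
(row=4, col=0): c = -1.7700 + -0.8900i → escape time 2
(row=4, col=1): c = -1.3000 + -0.8900i → escape time 3
(row=4, col=2): c = -0.8300 + -0.8900i → escape time 3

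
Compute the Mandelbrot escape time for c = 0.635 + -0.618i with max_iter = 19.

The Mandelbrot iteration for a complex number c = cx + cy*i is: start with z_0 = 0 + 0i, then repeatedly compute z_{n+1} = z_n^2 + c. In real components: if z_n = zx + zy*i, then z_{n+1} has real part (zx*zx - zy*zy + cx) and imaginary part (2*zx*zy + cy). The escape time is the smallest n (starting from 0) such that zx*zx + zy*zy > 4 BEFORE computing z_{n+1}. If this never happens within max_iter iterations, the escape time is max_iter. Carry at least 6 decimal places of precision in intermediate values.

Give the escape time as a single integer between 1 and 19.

Answer: 3

Derivation:
z_0 = 0 + 0i, c = 0.6350 + -0.6180i
Iter 1: z = 0.6350 + -0.6180i, |z|^2 = 0.7851
Iter 2: z = 0.6563 + -1.4029i, |z|^2 = 2.3987
Iter 3: z = -0.9023 + -2.4594i, |z|^2 = 6.8628
Escaped at iteration 3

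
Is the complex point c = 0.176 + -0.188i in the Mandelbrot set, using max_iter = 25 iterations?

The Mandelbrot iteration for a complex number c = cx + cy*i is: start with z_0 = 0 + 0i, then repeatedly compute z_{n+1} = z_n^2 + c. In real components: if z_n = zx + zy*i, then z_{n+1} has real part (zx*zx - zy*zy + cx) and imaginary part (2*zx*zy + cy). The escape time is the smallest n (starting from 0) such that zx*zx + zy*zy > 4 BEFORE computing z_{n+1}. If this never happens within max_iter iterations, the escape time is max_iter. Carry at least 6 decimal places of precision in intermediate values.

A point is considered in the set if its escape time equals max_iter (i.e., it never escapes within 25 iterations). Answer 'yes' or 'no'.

Answer: yes

Derivation:
z_0 = 0 + 0i, c = 0.1760 + -0.1880i
Iter 1: z = 0.1760 + -0.1880i, |z|^2 = 0.0663
Iter 2: z = 0.1716 + -0.2542i, |z|^2 = 0.0941
Iter 3: z = 0.1409 + -0.2752i, |z|^2 = 0.0956
Iter 4: z = 0.1201 + -0.2655i, |z|^2 = 0.0849
Iter 5: z = 0.1199 + -0.2518i, |z|^2 = 0.0778
Iter 6: z = 0.1270 + -0.2484i, |z|^2 = 0.0778
Iter 7: z = 0.1304 + -0.2511i, |z|^2 = 0.0801
Iter 8: z = 0.1300 + -0.2535i, |z|^2 = 0.0812
Iter 9: z = 0.1286 + -0.2539i, |z|^2 = 0.0810
Iter 10: z = 0.1281 + -0.2533i, |z|^2 = 0.0806
Iter 11: z = 0.1282 + -0.2529i, |z|^2 = 0.0804
Iter 12: z = 0.1285 + -0.2529i, |z|^2 = 0.0804
Iter 13: z = 0.1286 + -0.2530i, |z|^2 = 0.0805
Iter 14: z = 0.1285 + -0.2531i, |z|^2 = 0.0806
Iter 15: z = 0.1285 + -0.2531i, |z|^2 = 0.0805
Iter 16: z = 0.1285 + -0.2530i, |z|^2 = 0.0805
Iter 17: z = 0.1285 + -0.2530i, |z|^2 = 0.0805
Iter 18: z = 0.1285 + -0.2530i, |z|^2 = 0.0805
Iter 19: z = 0.1285 + -0.2530i, |z|^2 = 0.0805
Iter 20: z = 0.1285 + -0.2530i, |z|^2 = 0.0805
Iter 21: z = 0.1285 + -0.2530i, |z|^2 = 0.0805
Iter 22: z = 0.1285 + -0.2530i, |z|^2 = 0.0805
Iter 23: z = 0.1285 + -0.2530i, |z|^2 = 0.0805
Iter 24: z = 0.1285 + -0.2530i, |z|^2 = 0.0805
Did not escape in 25 iterations → in set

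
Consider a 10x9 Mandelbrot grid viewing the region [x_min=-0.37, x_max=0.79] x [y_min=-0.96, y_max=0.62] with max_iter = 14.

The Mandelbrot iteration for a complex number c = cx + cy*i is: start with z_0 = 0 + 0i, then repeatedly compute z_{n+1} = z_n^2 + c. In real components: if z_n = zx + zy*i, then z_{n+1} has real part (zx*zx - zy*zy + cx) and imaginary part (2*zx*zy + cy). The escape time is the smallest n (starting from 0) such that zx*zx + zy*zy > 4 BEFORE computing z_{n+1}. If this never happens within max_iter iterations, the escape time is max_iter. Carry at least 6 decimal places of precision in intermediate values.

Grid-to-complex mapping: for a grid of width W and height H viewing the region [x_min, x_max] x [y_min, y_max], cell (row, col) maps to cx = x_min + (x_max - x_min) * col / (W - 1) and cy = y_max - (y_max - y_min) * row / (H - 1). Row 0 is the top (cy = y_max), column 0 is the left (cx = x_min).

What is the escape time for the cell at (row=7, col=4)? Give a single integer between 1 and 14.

z_0 = 0 + 0i, c = 0.1456 + -0.7625i
Iter 1: z = 0.1456 + -0.7625i, |z|^2 = 0.6026
Iter 2: z = -0.4147 + -0.9845i, |z|^2 = 1.1411
Iter 3: z = -0.6517 + 0.0540i, |z|^2 = 0.4276
Iter 4: z = 0.5673 + -0.8328i, |z|^2 = 1.0155
Iter 5: z = -0.2262 + -1.7075i, |z|^2 = 2.9666
Iter 6: z = -2.7188 + 0.0098i, |z|^2 = 7.3918
Escaped at iteration 6

Answer: 6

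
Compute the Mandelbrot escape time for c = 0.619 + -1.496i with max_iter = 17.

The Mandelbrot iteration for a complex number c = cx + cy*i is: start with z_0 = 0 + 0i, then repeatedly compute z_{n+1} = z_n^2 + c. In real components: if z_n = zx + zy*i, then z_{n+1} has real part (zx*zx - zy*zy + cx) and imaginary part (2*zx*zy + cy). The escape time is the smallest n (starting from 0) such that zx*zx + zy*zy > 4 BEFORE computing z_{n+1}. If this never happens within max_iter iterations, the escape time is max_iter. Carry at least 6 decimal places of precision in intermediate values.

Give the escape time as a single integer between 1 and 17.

Answer: 2

Derivation:
z_0 = 0 + 0i, c = 0.6190 + -1.4960i
Iter 1: z = 0.6190 + -1.4960i, |z|^2 = 2.6212
Iter 2: z = -1.2359 + -3.3480i, |z|^2 = 12.7368
Escaped at iteration 2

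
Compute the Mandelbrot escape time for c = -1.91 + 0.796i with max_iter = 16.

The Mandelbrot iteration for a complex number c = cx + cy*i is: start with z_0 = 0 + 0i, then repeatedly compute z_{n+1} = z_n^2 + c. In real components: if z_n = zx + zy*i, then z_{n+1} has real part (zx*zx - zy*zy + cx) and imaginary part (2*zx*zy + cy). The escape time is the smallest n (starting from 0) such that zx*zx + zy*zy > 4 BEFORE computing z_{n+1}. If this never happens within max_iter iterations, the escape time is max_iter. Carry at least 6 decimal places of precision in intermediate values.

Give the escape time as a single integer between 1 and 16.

z_0 = 0 + 0i, c = -1.9100 + 0.7960i
Iter 1: z = -1.9100 + 0.7960i, |z|^2 = 4.2817
Escaped at iteration 1

Answer: 1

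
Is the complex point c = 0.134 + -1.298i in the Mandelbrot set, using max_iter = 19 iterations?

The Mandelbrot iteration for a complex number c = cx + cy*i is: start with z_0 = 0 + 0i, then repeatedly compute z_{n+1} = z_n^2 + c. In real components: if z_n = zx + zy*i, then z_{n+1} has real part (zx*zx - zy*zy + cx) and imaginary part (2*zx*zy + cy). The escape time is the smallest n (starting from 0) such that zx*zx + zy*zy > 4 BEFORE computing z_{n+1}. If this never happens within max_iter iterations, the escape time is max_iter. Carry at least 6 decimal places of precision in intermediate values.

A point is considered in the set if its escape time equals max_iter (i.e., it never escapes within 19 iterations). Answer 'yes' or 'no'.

z_0 = 0 + 0i, c = 0.1340 + -1.2980i
Iter 1: z = 0.1340 + -1.2980i, |z|^2 = 1.7028
Iter 2: z = -1.5328 + -1.6459i, |z|^2 = 5.0585
Escaped at iteration 2

Answer: no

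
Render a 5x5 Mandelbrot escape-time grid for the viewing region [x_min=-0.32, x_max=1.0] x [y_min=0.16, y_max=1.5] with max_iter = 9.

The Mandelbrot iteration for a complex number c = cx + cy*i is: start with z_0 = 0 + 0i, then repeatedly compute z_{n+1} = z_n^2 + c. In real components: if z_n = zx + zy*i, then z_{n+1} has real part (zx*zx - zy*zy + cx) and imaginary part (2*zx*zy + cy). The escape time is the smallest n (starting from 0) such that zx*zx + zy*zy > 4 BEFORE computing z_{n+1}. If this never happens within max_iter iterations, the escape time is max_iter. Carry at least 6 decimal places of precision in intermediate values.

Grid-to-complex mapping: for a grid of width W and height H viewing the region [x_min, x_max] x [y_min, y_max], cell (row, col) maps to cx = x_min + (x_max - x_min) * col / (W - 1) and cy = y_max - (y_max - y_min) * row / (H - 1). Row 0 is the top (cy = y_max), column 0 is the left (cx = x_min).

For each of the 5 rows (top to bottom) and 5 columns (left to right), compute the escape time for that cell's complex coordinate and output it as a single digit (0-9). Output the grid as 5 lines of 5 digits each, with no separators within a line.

(row=0, col=0): c = -0.3200 + 1.5000i → escape time 2
(row=0, col=1): c = 0.0100 + 1.5000i → escape time 2
(row=0, col=2): c = 0.3400 + 1.5000i → escape time 2
(row=0, col=3): c = 0.6700 + 1.5000i → escape time 2
(row=0, col=4): c = 1.0000 + 1.5000i → escape time 2
(row=1, col=0): c = -0.3200 + 1.1650i → escape time 4
(row=1, col=1): c = 0.0100 + 1.1650i → escape time 3
(row=1, col=2): c = 0.3400 + 1.1650i → escape time 2
(row=1, col=3): c = 0.6700 + 1.1650i → escape time 2
(row=1, col=4): c = 1.0000 + 1.1650i → escape time 2
(row=2, col=0): c = -0.3200 + 0.8300i → escape time 7
(row=2, col=1): c = 0.0100 + 0.8300i → escape time 9
(row=2, col=2): c = 0.3400 + 0.8300i → escape time 4
(row=2, col=3): c = 0.6700 + 0.8300i → escape time 3
(row=2, col=4): c = 1.0000 + 0.8300i → escape time 2
(row=3, col=0): c = -0.3200 + 0.4950i → escape time 9
(row=3, col=1): c = 0.0100 + 0.4950i → escape time 9
(row=3, col=2): c = 0.3400 + 0.4950i → escape time 9
(row=3, col=3): c = 0.6700 + 0.4950i → escape time 3
(row=3, col=4): c = 1.0000 + 0.4950i → escape time 2
(row=4, col=0): c = -0.3200 + 0.1600i → escape time 9
(row=4, col=1): c = 0.0100 + 0.1600i → escape time 9
(row=4, col=2): c = 0.3400 + 0.1600i → escape time 9
(row=4, col=3): c = 0.6700 + 0.1600i → escape time 4
(row=4, col=4): c = 1.0000 + 0.1600i → escape time 2

Answer: 22222
43222
79432
99932
99942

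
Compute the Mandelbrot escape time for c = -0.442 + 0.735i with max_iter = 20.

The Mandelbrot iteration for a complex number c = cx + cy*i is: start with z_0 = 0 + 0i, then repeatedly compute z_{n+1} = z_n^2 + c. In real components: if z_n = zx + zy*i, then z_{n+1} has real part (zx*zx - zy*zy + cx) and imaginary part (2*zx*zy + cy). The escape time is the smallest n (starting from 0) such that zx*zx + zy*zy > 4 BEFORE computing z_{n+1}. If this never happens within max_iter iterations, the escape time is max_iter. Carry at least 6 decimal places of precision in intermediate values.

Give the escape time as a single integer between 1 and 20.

z_0 = 0 + 0i, c = -0.4420 + 0.7350i
Iter 1: z = -0.4420 + 0.7350i, |z|^2 = 0.7356
Iter 2: z = -0.7869 + 0.0853i, |z|^2 = 0.6264
Iter 3: z = 0.1699 + 0.6008i, |z|^2 = 0.3898
Iter 4: z = -0.7741 + 0.9391i, |z|^2 = 1.4813
Iter 5: z = -0.7247 + -0.7190i, |z|^2 = 1.0422
Iter 6: z = -0.4338 + 1.7772i, |z|^2 = 3.3465
Iter 7: z = -3.4121 + -0.8069i, |z|^2 = 12.2936
Escaped at iteration 7

Answer: 7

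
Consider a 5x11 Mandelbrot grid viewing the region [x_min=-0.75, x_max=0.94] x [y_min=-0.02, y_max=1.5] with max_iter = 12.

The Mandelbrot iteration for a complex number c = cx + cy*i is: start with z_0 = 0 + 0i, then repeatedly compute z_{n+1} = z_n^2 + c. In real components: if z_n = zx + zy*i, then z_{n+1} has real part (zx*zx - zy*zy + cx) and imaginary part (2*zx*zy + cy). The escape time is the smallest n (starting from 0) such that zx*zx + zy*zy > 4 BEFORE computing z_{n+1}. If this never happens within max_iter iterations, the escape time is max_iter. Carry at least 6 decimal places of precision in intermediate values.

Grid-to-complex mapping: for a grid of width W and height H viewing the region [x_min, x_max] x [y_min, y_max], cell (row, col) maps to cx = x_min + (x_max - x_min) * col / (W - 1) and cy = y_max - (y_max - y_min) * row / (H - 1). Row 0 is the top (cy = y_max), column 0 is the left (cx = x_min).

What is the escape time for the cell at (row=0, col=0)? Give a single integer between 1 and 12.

Answer: 2

Derivation:
z_0 = 0 + 0i, c = -0.7500 + 1.5000i
Iter 1: z = -0.7500 + 1.5000i, |z|^2 = 2.8125
Iter 2: z = -2.4375 + -0.7500i, |z|^2 = 6.5039
Escaped at iteration 2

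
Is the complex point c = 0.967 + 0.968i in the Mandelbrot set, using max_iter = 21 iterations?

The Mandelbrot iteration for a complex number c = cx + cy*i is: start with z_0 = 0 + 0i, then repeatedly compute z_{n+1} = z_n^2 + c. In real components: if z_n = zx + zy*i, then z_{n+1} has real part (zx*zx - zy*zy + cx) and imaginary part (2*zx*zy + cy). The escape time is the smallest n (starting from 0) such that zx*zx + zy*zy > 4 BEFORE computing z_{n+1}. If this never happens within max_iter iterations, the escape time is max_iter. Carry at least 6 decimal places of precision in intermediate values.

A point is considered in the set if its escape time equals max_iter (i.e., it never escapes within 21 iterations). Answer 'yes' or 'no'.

z_0 = 0 + 0i, c = 0.9670 + 0.9680i
Iter 1: z = 0.9670 + 0.9680i, |z|^2 = 1.8721
Iter 2: z = 0.9651 + 2.8401i, |z|^2 = 8.9976
Escaped at iteration 2

Answer: no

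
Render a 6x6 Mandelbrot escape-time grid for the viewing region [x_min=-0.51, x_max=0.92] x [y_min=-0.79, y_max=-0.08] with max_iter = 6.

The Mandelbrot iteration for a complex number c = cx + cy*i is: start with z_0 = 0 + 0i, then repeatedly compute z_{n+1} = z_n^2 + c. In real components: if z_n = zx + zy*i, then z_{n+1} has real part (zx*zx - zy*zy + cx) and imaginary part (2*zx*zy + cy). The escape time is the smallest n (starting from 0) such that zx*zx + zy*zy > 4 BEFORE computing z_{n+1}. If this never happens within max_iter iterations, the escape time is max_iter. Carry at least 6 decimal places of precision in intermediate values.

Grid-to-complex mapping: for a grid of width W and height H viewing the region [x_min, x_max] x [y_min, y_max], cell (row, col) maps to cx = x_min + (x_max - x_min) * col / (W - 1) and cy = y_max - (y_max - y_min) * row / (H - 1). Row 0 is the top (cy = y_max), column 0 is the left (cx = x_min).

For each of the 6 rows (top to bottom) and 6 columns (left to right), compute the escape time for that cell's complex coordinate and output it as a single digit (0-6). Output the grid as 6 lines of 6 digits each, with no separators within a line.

Answer: 666643
666643
666633
666632
666632
566432

Derivation:
(row=0, col=0): c = -0.5100 + -0.0800i → escape time 6
(row=0, col=1): c = -0.2240 + -0.0800i → escape time 6
(row=0, col=2): c = 0.0620 + -0.0800i → escape time 6
(row=0, col=3): c = 0.3480 + -0.0800i → escape time 6
(row=0, col=4): c = 0.6340 + -0.0800i → escape time 4
(row=0, col=5): c = 0.9200 + -0.0800i → escape time 3
(row=1, col=0): c = -0.5100 + -0.2220i → escape time 6
(row=1, col=1): c = -0.2240 + -0.2220i → escape time 6
(row=1, col=2): c = 0.0620 + -0.2220i → escape time 6
(row=1, col=3): c = 0.3480 + -0.2220i → escape time 6
(row=1, col=4): c = 0.6340 + -0.2220i → escape time 4
(row=1, col=5): c = 0.9200 + -0.2220i → escape time 3
(row=2, col=0): c = -0.5100 + -0.3640i → escape time 6
(row=2, col=1): c = -0.2240 + -0.3640i → escape time 6
(row=2, col=2): c = 0.0620 + -0.3640i → escape time 6
(row=2, col=3): c = 0.3480 + -0.3640i → escape time 6
(row=2, col=4): c = 0.6340 + -0.3640i → escape time 3
(row=2, col=5): c = 0.9200 + -0.3640i → escape time 3
(row=3, col=0): c = -0.5100 + -0.5060i → escape time 6
(row=3, col=1): c = -0.2240 + -0.5060i → escape time 6
(row=3, col=2): c = 0.0620 + -0.5060i → escape time 6
(row=3, col=3): c = 0.3480 + -0.5060i → escape time 6
(row=3, col=4): c = 0.6340 + -0.5060i → escape time 3
(row=3, col=5): c = 0.9200 + -0.5060i → escape time 2
(row=4, col=0): c = -0.5100 + -0.6480i → escape time 6
(row=4, col=1): c = -0.2240 + -0.6480i → escape time 6
(row=4, col=2): c = 0.0620 + -0.6480i → escape time 6
(row=4, col=3): c = 0.3480 + -0.6480i → escape time 6
(row=4, col=4): c = 0.6340 + -0.6480i → escape time 3
(row=4, col=5): c = 0.9200 + -0.6480i → escape time 2
(row=5, col=0): c = -0.5100 + -0.7900i → escape time 5
(row=5, col=1): c = -0.2240 + -0.7900i → escape time 6
(row=5, col=2): c = 0.0620 + -0.7900i → escape time 6
(row=5, col=3): c = 0.3480 + -0.7900i → escape time 4
(row=5, col=4): c = 0.6340 + -0.7900i → escape time 3
(row=5, col=5): c = 0.9200 + -0.7900i → escape time 2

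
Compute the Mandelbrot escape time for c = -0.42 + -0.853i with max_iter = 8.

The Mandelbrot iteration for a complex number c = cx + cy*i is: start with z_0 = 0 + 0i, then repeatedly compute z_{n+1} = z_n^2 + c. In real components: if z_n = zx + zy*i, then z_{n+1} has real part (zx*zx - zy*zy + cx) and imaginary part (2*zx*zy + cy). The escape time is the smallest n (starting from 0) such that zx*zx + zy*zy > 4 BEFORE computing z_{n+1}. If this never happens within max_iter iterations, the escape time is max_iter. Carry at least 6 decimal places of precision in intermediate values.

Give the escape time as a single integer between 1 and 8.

z_0 = 0 + 0i, c = -0.4200 + -0.8530i
Iter 1: z = -0.4200 + -0.8530i, |z|^2 = 0.9040
Iter 2: z = -0.9712 + -0.1365i, |z|^2 = 0.9619
Iter 3: z = 0.5046 + -0.5879i, |z|^2 = 0.6003
Iter 4: z = -0.5110 + -1.4463i, |z|^2 = 2.3530
Iter 5: z = -2.2508 + 0.6251i, |z|^2 = 5.4567
Escaped at iteration 5

Answer: 5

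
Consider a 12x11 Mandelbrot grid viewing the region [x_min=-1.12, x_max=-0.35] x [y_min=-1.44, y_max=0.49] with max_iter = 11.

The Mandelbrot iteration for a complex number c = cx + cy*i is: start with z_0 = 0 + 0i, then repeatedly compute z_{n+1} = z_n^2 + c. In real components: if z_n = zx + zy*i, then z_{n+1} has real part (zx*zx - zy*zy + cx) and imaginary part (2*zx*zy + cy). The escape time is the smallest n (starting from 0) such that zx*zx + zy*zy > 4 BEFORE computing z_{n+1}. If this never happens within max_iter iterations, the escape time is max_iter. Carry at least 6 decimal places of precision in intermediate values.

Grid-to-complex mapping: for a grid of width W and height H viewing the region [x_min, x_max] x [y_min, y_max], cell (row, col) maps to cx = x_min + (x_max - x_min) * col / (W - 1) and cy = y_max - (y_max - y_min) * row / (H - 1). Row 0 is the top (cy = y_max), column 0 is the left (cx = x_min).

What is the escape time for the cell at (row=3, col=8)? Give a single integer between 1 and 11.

Answer: 11

Derivation:
z_0 = 0 + 0i, c = -0.5600 + -0.0890i
Iter 1: z = -0.5600 + -0.0890i, |z|^2 = 0.3215
Iter 2: z = -0.2543 + 0.0107i, |z|^2 = 0.0648
Iter 3: z = -0.4954 + -0.0944i, |z|^2 = 0.2544
Iter 4: z = -0.3235 + 0.0046i, |z|^2 = 0.1046
Iter 5: z = -0.4554 + -0.0920i, |z|^2 = 0.2158
Iter 6: z = -0.3611 + -0.0052i, |z|^2 = 0.1304
Iter 7: z = -0.4297 + -0.0852i, |z|^2 = 0.1919
Iter 8: z = -0.3827 + -0.0158i, |z|^2 = 0.1467
Iter 9: z = -0.4138 + -0.0769i, |z|^2 = 0.1772
Iter 10: z = -0.3947 + -0.0253i, |z|^2 = 0.1564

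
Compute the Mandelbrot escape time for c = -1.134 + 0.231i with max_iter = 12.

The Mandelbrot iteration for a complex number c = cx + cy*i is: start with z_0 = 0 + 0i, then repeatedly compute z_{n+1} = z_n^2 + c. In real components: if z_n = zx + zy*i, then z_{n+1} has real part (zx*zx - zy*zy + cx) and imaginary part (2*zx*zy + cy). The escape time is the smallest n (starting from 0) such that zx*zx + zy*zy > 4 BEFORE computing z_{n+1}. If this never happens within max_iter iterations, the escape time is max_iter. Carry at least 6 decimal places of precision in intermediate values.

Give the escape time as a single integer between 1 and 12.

Answer: 12

Derivation:
z_0 = 0 + 0i, c = -1.1340 + 0.2310i
Iter 1: z = -1.1340 + 0.2310i, |z|^2 = 1.3393
Iter 2: z = 0.0986 + -0.2929i, |z|^2 = 0.0955
Iter 3: z = -1.2101 + 0.1732i, |z|^2 = 1.4943
Iter 4: z = 0.3003 + -0.1883i, |z|^2 = 0.1256
Iter 5: z = -1.0793 + 0.1179i, |z|^2 = 1.1788
Iter 6: z = 0.0169 + -0.0236i, |z|^2 = 0.0008
Iter 7: z = -1.1343 + 0.2302i, |z|^2 = 1.3396
Iter 8: z = 0.0996 + -0.2912i, |z|^2 = 0.0947
Iter 9: z = -1.2089 + 0.1730i, |z|^2 = 1.4914
Iter 10: z = 0.2975 + -0.1873i, |z|^2 = 0.1236
Iter 11: z = -1.0806 + 0.1196i, |z|^2 = 1.1819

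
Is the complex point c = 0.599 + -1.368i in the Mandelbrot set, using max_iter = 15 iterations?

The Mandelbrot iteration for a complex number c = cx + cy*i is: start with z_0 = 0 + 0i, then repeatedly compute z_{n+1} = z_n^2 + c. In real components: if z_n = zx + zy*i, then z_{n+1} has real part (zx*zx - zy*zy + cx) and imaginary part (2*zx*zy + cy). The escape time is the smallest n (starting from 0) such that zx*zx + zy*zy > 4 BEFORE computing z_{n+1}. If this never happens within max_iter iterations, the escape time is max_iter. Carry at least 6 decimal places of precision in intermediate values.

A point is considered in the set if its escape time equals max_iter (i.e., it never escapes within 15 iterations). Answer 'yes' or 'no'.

z_0 = 0 + 0i, c = 0.5990 + -1.3680i
Iter 1: z = 0.5990 + -1.3680i, |z|^2 = 2.2302
Iter 2: z = -0.9136 + -3.0069i, |z|^2 = 9.8759
Escaped at iteration 2

Answer: no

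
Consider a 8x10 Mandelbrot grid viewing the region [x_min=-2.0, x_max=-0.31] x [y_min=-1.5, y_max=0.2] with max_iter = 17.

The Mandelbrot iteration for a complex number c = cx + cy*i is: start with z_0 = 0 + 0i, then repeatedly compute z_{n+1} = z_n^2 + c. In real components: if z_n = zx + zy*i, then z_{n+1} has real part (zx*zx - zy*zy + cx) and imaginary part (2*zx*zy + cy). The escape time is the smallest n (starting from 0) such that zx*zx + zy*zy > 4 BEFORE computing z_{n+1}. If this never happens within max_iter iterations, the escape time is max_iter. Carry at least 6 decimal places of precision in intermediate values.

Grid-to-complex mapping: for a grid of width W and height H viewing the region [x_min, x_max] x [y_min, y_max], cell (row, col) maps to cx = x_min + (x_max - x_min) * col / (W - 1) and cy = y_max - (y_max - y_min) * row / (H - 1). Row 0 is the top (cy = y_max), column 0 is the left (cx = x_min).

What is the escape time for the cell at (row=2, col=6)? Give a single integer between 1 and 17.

z_0 = 0 + 0i, c = -0.5514 + -0.1778i
Iter 1: z = -0.5514 + -0.1778i, |z|^2 = 0.3357
Iter 2: z = -0.2790 + 0.0183i, |z|^2 = 0.0782
Iter 3: z = -0.4739 + -0.1880i, |z|^2 = 0.2600
Iter 4: z = -0.3621 + 0.0004i, |z|^2 = 0.1311
Iter 5: z = -0.4203 + -0.1781i, |z|^2 = 0.2083
Iter 6: z = -0.4065 + -0.0281i, |z|^2 = 0.1660
Iter 7: z = -0.3870 + -0.1549i, |z|^2 = 0.1738
Iter 8: z = -0.4257 + -0.0579i, |z|^2 = 0.1846
Iter 9: z = -0.3736 + -0.1285i, |z|^2 = 0.1561
Iter 10: z = -0.4284 + -0.0818i, |z|^2 = 0.1902
Iter 11: z = -0.3746 + -0.1077i, |z|^2 = 0.1519
Iter 12: z = -0.4227 + -0.0971i, |z|^2 = 0.1881
Iter 13: z = -0.3822 + -0.0957i, |z|^2 = 0.1552
Iter 14: z = -0.4145 + -0.1046i, |z|^2 = 0.1828
Iter 15: z = -0.3905 + -0.0910i, |z|^2 = 0.1608
Iter 16: z = -0.4072 + -0.1067i, |z|^2 = 0.1772

Answer: 17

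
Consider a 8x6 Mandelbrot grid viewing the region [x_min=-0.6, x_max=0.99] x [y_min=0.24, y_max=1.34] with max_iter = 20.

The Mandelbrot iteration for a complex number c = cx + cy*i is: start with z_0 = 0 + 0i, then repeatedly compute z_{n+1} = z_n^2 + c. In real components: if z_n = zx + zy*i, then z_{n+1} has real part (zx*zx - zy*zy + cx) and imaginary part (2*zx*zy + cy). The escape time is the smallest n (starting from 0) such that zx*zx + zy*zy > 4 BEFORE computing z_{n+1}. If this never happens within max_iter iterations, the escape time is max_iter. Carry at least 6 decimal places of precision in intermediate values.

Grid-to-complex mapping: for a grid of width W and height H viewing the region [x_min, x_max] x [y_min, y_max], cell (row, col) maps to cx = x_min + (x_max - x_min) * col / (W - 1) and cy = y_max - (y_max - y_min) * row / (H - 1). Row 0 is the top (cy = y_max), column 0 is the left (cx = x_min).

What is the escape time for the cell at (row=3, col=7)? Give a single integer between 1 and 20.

z_0 = 0 + 0i, c = 0.9900 + 0.6800i
Iter 1: z = 0.9900 + 0.6800i, |z|^2 = 1.4425
Iter 2: z = 1.5077 + 2.0264i, |z|^2 = 6.3795
Escaped at iteration 2

Answer: 2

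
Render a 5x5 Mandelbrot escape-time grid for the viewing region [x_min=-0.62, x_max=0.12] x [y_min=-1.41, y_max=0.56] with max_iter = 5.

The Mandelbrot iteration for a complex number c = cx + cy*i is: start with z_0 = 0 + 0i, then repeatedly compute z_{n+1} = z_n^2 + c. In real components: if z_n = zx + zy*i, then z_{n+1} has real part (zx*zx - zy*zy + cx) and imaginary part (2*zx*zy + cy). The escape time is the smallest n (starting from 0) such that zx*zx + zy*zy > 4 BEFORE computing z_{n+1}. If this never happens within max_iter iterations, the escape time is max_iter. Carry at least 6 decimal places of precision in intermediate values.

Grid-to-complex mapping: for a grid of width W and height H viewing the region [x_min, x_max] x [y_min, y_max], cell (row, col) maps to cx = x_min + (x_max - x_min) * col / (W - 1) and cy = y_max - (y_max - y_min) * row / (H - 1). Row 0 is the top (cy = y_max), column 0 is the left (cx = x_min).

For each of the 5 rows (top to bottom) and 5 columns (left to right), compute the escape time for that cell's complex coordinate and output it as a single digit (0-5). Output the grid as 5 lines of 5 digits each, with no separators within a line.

(row=0, col=0): c = -0.6200 + 0.5600i → escape time 5
(row=0, col=1): c = -0.4350 + 0.5600i → escape time 5
(row=0, col=2): c = -0.2500 + 0.5600i → escape time 5
(row=0, col=3): c = -0.0650 + 0.5600i → escape time 5
(row=0, col=4): c = 0.1200 + 0.5600i → escape time 5
(row=1, col=0): c = -0.6200 + 0.0675i → escape time 5
(row=1, col=1): c = -0.4350 + 0.0675i → escape time 5
(row=1, col=2): c = -0.2500 + 0.0675i → escape time 5
(row=1, col=3): c = -0.0650 + 0.0675i → escape time 5
(row=1, col=4): c = 0.1200 + 0.0675i → escape time 5
(row=2, col=0): c = -0.6200 + -0.4250i → escape time 5
(row=2, col=1): c = -0.4350 + -0.4250i → escape time 5
(row=2, col=2): c = -0.2500 + -0.4250i → escape time 5
(row=2, col=3): c = -0.0650 + -0.4250i → escape time 5
(row=2, col=4): c = 0.1200 + -0.4250i → escape time 5
(row=3, col=0): c = -0.6200 + -0.9175i → escape time 4
(row=3, col=1): c = -0.4350 + -0.9175i → escape time 5
(row=3, col=2): c = -0.2500 + -0.9175i → escape time 5
(row=3, col=3): c = -0.0650 + -0.9175i → escape time 5
(row=3, col=4): c = 0.1200 + -0.9175i → escape time 5
(row=4, col=0): c = -0.6200 + -1.4100i → escape time 2
(row=4, col=1): c = -0.4350 + -1.4100i → escape time 2
(row=4, col=2): c = -0.2500 + -1.4100i → escape time 2
(row=4, col=3): c = -0.0650 + -1.4100i → escape time 2
(row=4, col=4): c = 0.1200 + -1.4100i → escape time 2

Answer: 55555
55555
55555
45555
22222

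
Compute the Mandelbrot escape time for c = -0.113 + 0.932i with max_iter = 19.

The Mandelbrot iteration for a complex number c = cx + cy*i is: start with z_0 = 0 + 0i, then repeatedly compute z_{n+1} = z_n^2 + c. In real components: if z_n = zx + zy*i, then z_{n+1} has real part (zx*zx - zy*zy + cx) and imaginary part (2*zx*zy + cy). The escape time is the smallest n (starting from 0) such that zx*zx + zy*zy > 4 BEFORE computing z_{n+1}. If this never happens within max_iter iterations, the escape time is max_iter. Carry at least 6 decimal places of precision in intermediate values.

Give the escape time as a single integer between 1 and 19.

Answer: 19

Derivation:
z_0 = 0 + 0i, c = -0.1130 + 0.9320i
Iter 1: z = -0.1130 + 0.9320i, |z|^2 = 0.8814
Iter 2: z = -0.9689 + 0.7214i, |z|^2 = 1.4591
Iter 3: z = 0.3053 + -0.4658i, |z|^2 = 0.3102
Iter 4: z = -0.2368 + 0.6476i, |z|^2 = 0.4754
Iter 5: z = -0.4763 + 0.6254i, |z|^2 = 0.6179
Iter 6: z = -0.2772 + 0.3363i, |z|^2 = 0.1899
Iter 7: z = -0.1492 + 0.7456i, |z|^2 = 0.5781
Iter 8: z = -0.6466 + 0.7095i, |z|^2 = 0.9214
Iter 9: z = -0.1983 + 0.0145i, |z|^2 = 0.0395
Iter 10: z = -0.0739 + 0.9262i, |z|^2 = 0.8634
Iter 11: z = -0.9654 + 0.7951i, |z|^2 = 1.5643
Iter 12: z = 0.1869 + -0.6033i, |z|^2 = 0.3989
Iter 13: z = -0.4420 + 0.7065i, |z|^2 = 0.6946
Iter 14: z = -0.4168 + 0.3074i, |z|^2 = 0.2682
Iter 15: z = -0.0338 + 0.6758i, |z|^2 = 0.4578
Iter 16: z = -0.5685 + 0.8863i, |z|^2 = 1.1088
Iter 17: z = -0.5754 + -0.0759i, |z|^2 = 0.3368
Iter 18: z = 0.2123 + 1.0193i, |z|^2 = 1.0840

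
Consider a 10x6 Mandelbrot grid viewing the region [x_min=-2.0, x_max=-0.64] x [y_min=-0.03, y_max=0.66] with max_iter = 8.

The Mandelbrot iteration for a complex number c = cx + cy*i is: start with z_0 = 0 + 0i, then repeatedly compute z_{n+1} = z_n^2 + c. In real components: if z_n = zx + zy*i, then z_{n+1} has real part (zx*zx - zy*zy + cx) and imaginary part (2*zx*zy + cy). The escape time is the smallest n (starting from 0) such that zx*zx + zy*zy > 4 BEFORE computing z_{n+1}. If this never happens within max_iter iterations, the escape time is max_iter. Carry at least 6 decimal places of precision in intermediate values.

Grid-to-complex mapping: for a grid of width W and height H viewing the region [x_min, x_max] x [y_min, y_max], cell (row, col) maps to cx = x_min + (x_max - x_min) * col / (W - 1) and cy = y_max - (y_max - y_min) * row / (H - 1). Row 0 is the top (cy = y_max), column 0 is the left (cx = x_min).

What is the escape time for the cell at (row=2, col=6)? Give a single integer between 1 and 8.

z_0 = 0 + 0i, c = -1.0933 + 0.3840i
Iter 1: z = -1.0933 + 0.3840i, |z|^2 = 1.3428
Iter 2: z = -0.0454 + -0.4557i, |z|^2 = 0.2097
Iter 3: z = -1.2989 + 0.4254i, |z|^2 = 1.8681
Iter 4: z = 0.4129 + -0.7211i, |z|^2 = 0.6904
Iter 5: z = -1.4428 + -0.2115i, |z|^2 = 2.1264
Iter 6: z = 0.9437 + 0.9942i, |z|^2 = 1.8789
Iter 7: z = -1.1913 + 2.2604i, |z|^2 = 6.5283
Escaped at iteration 7

Answer: 7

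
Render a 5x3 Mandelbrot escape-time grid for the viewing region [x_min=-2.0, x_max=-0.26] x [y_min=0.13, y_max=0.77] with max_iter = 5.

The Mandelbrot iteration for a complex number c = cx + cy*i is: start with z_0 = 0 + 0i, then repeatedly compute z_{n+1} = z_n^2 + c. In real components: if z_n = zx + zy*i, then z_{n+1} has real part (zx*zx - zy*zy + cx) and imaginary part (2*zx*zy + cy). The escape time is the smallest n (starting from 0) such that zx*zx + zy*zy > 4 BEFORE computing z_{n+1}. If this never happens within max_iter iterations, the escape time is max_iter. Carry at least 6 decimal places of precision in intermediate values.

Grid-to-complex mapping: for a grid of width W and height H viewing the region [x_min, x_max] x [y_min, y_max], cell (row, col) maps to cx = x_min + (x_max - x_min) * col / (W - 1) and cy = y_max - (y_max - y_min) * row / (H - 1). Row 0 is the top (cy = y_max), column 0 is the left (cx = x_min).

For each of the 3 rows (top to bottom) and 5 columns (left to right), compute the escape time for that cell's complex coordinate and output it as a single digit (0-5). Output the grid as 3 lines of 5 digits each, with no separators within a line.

Answer: 13345
13555
15555

Derivation:
(row=0, col=0): c = -2.0000 + 0.7700i → escape time 1
(row=0, col=1): c = -1.5650 + 0.7700i → escape time 3
(row=0, col=2): c = -1.1300 + 0.7700i → escape time 3
(row=0, col=3): c = -0.6950 + 0.7700i → escape time 4
(row=0, col=4): c = -0.2600 + 0.7700i → escape time 5
(row=1, col=0): c = -2.0000 + 0.4500i → escape time 1
(row=1, col=1): c = -1.5650 + 0.4500i → escape time 3
(row=1, col=2): c = -1.1300 + 0.4500i → escape time 5
(row=1, col=3): c = -0.6950 + 0.4500i → escape time 5
(row=1, col=4): c = -0.2600 + 0.4500i → escape time 5
(row=2, col=0): c = -2.0000 + 0.1300i → escape time 1
(row=2, col=1): c = -1.5650 + 0.1300i → escape time 5
(row=2, col=2): c = -1.1300 + 0.1300i → escape time 5
(row=2, col=3): c = -0.6950 + 0.1300i → escape time 5
(row=2, col=4): c = -0.2600 + 0.1300i → escape time 5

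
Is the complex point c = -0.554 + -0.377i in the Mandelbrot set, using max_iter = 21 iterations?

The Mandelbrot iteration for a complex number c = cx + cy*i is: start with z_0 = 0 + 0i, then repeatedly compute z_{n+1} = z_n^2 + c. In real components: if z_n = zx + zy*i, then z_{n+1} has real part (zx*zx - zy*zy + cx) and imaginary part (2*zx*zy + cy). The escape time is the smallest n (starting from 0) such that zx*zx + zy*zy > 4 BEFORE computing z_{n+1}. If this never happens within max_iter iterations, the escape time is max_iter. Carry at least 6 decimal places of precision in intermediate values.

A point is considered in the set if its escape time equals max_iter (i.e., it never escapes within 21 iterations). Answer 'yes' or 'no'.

Answer: yes

Derivation:
z_0 = 0 + 0i, c = -0.5540 + -0.3770i
Iter 1: z = -0.5540 + -0.3770i, |z|^2 = 0.4490
Iter 2: z = -0.3892 + 0.0407i, |z|^2 = 0.1531
Iter 3: z = -0.4042 + -0.4087i, |z|^2 = 0.3304
Iter 4: z = -0.5577 + -0.0466i, |z|^2 = 0.3132
Iter 5: z = -0.2452 + -0.3250i, |z|^2 = 0.1657
Iter 6: z = -0.5995 + -0.2176i, |z|^2 = 0.4068
Iter 7: z = -0.2420 + -0.1160i, |z|^2 = 0.0720
Iter 8: z = -0.5089 + -0.3208i, |z|^2 = 0.3619
Iter 9: z = -0.3979 + -0.0504i, |z|^2 = 0.1609
Iter 10: z = -0.3982 + -0.3369i, |z|^2 = 0.2720
Iter 11: z = -0.5089 + -0.1087i, |z|^2 = 0.2708
Iter 12: z = -0.3068 + -0.2663i, |z|^2 = 0.1651
Iter 13: z = -0.5308 + -0.2136i, |z|^2 = 0.3274
Iter 14: z = -0.3179 + -0.1503i, |z|^2 = 0.1236
Iter 15: z = -0.4755 + -0.2815i, |z|^2 = 0.3054
Iter 16: z = -0.4071 + -0.1093i, |z|^2 = 0.1777
Iter 17: z = -0.4002 + -0.2880i, |z|^2 = 0.2431
Iter 18: z = -0.4768 + -0.1465i, |z|^2 = 0.2488
Iter 19: z = -0.3481 + -0.2373i, |z|^2 = 0.1775
Iter 20: z = -0.4891 + -0.2117i, |z|^2 = 0.2841
Did not escape in 21 iterations → in set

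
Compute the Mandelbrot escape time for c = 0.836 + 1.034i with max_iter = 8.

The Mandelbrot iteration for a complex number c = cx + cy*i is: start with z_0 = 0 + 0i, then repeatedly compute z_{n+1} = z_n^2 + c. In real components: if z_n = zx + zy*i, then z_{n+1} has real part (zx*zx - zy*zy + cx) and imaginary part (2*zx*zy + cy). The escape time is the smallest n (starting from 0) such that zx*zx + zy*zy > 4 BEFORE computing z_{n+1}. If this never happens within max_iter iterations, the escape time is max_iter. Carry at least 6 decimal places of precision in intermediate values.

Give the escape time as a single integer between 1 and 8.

Answer: 2

Derivation:
z_0 = 0 + 0i, c = 0.8360 + 1.0340i
Iter 1: z = 0.8360 + 1.0340i, |z|^2 = 1.7681
Iter 2: z = 0.4657 + 2.7628i, |z|^2 = 7.8502
Escaped at iteration 2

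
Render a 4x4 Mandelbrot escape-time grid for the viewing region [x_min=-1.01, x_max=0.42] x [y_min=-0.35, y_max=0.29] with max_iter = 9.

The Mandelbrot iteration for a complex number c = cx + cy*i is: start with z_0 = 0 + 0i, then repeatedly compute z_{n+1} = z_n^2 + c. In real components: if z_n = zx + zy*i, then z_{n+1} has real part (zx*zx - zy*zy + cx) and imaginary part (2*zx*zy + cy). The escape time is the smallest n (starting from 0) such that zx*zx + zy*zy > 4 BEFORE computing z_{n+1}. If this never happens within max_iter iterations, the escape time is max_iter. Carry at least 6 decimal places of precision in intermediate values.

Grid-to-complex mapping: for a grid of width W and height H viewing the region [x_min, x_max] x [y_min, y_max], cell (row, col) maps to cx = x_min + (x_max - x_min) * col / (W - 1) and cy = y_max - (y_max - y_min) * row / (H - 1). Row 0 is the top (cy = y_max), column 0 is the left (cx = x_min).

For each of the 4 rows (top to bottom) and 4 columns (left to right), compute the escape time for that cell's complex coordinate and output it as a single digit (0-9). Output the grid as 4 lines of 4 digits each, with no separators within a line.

Answer: 9999
9996
9998
9999

Derivation:
(row=0, col=0): c = -1.0100 + 0.2900i → escape time 9
(row=0, col=1): c = -0.5333 + 0.2900i → escape time 9
(row=0, col=2): c = -0.0567 + 0.2900i → escape time 9
(row=0, col=3): c = 0.4200 + 0.2900i → escape time 9
(row=1, col=0): c = -1.0100 + 0.0767i → escape time 9
(row=1, col=1): c = -0.5333 + 0.0767i → escape time 9
(row=1, col=2): c = -0.0567 + 0.0767i → escape time 9
(row=1, col=3): c = 0.4200 + 0.0767i → escape time 6
(row=2, col=0): c = -1.0100 + -0.1367i → escape time 9
(row=2, col=1): c = -0.5333 + -0.1367i → escape time 9
(row=2, col=2): c = -0.0567 + -0.1367i → escape time 9
(row=2, col=3): c = 0.4200 + -0.1367i → escape time 8
(row=3, col=0): c = -1.0100 + -0.3500i → escape time 9
(row=3, col=1): c = -0.5333 + -0.3500i → escape time 9
(row=3, col=2): c = -0.0567 + -0.3500i → escape time 9
(row=3, col=3): c = 0.4200 + -0.3500i → escape time 9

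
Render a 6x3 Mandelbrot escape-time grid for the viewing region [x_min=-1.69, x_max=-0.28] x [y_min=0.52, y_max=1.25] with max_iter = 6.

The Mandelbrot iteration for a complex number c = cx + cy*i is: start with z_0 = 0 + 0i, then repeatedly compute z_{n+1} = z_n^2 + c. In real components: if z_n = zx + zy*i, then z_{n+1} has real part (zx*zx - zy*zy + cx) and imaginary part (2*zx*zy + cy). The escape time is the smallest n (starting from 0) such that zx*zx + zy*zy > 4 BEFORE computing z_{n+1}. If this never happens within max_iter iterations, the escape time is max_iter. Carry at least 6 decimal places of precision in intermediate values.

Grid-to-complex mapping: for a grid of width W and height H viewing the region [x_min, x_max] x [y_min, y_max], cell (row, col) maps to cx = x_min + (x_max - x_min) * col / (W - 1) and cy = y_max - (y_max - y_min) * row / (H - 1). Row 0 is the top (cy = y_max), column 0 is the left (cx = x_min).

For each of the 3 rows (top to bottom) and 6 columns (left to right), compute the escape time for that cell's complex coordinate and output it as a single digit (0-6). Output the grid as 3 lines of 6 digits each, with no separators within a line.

Answer: 122333
233346
335666

Derivation:
(row=0, col=0): c = -1.6900 + 1.2500i → escape time 1
(row=0, col=1): c = -1.4080 + 1.2500i → escape time 2
(row=0, col=2): c = -1.1260 + 1.2500i → escape time 2
(row=0, col=3): c = -0.8440 + 1.2500i → escape time 3
(row=0, col=4): c = -0.5620 + 1.2500i → escape time 3
(row=0, col=5): c = -0.2800 + 1.2500i → escape time 3
(row=1, col=0): c = -1.6900 + 0.8850i → escape time 2
(row=1, col=1): c = -1.4080 + 0.8850i → escape time 3
(row=1, col=2): c = -1.1260 + 0.8850i → escape time 3
(row=1, col=3): c = -0.8440 + 0.8850i → escape time 3
(row=1, col=4): c = -0.5620 + 0.8850i → escape time 4
(row=1, col=5): c = -0.2800 + 0.8850i → escape time 6
(row=2, col=0): c = -1.6900 + 0.5200i → escape time 3
(row=2, col=1): c = -1.4080 + 0.5200i → escape time 3
(row=2, col=2): c = -1.1260 + 0.5200i → escape time 5
(row=2, col=3): c = -0.8440 + 0.5200i → escape time 6
(row=2, col=4): c = -0.5620 + 0.5200i → escape time 6
(row=2, col=5): c = -0.2800 + 0.5200i → escape time 6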